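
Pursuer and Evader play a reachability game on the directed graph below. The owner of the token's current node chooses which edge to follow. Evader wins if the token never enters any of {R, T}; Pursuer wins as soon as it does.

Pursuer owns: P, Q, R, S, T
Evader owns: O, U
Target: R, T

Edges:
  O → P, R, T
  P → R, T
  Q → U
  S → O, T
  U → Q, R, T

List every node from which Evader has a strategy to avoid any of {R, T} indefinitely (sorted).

Q, U

A0 = {R, T}
A1: add {P, S} — P (Pursuer) has P→R; S (Pursuer) has S→T.
A2: add {O} — O (Evader): all of {P, R, T} already in.
A3 = A2; e.g. Q (Pursuer) has no edge into A2. Fixed point.
Pursuer's attractor = {O, P, R, S, T}; Evader avoids the target exactly from the complement.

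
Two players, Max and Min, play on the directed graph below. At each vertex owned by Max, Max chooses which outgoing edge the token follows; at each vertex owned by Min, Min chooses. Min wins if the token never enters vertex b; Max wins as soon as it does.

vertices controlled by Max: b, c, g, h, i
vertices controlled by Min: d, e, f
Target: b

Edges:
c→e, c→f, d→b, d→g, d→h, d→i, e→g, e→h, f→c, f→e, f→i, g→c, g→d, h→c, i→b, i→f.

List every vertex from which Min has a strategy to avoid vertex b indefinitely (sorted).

A0 = {b}
A1: add {i} — i (Max) has i→b.
A2 = A1; e.g. c (Max) has no edge into A1. Fixed point.
Max's attractor = {b, i}; Min avoids the target exactly from the complement.

c, d, e, f, g, h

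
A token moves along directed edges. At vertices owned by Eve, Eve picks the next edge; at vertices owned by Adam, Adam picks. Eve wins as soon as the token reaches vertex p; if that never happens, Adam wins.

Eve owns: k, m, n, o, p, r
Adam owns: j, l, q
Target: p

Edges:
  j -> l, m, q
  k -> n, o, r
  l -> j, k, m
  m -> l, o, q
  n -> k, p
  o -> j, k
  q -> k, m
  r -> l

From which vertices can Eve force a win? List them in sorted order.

A0 = {p}
A1: add {n} — n (Eve) has n→p.
A2: add {k} — k (Eve) has k→n.
A3: add {o} — o (Eve) has o→k.
A4: add {m} — m (Eve) has m→o.
A5: add {q} — q (Adam): all of {k, m} already in.
A6 = A5; e.g. j (Adam) can still go to l. Fixed point.
Eve's winning region = {k, m, n, o, p, q}.

k, m, n, o, p, q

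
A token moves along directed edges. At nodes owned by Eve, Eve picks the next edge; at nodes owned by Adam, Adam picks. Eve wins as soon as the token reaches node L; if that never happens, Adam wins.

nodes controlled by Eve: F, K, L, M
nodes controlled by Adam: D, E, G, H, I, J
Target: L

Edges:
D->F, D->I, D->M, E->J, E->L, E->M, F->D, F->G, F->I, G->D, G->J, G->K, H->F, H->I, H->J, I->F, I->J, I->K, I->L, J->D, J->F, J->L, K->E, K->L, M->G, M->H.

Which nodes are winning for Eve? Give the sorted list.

K, L

A0 = {L}
A1: add {K} — K (Eve) has K→L.
A2 = A1; e.g. D (Adam) can still go to F. Fixed point.
Eve's winning region = {K, L}.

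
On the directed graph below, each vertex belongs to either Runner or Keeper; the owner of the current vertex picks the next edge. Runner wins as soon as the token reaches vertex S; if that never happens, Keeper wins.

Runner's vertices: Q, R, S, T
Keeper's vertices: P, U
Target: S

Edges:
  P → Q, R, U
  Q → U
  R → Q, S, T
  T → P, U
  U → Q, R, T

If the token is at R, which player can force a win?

Runner

A0 = {S}
A1: add {R} — R (Runner) has R→S.
A2 = A1; e.g. P (Keeper) can still go to Q. Fixed point.
R ∈ A1, so Runner can force the target.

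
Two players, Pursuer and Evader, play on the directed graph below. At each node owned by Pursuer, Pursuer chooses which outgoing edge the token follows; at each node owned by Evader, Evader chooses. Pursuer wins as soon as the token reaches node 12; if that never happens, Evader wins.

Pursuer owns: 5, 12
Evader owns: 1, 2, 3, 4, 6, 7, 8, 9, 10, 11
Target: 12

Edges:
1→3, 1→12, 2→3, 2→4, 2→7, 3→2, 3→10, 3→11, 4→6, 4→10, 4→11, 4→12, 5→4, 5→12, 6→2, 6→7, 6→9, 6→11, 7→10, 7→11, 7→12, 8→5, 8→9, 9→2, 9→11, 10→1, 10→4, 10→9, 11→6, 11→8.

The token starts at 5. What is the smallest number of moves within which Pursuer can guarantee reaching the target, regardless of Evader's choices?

A0 = {12}
A1: add {5} — 5 (Pursuer) has 5→12.
A2 = A1; e.g. 1 (Evader) can still go to 3. Fixed point.
5 enters the attractor at level 1, so Pursuer can force the target in 1 move from there.

1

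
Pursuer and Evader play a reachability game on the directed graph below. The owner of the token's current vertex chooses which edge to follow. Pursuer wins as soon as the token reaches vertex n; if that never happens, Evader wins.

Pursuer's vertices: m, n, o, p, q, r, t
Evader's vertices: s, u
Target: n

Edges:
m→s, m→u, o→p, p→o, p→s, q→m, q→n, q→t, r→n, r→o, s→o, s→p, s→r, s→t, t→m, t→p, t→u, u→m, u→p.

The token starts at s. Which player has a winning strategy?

A0 = {n}
A1: add {q, r} — q (Pursuer) has q→n; r (Pursuer) has r→n.
A2 = A1; e.g. m (Pursuer) has no edge into A1. Fixed point.
s never enters the attractor, so Evader can avoid the target forever.

Evader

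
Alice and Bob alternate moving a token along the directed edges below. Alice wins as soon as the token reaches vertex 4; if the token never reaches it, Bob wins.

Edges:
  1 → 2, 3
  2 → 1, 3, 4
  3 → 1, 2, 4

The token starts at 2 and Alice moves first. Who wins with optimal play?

Alice

Track states (vertex, player-to-move).
A0 = {(4,Alice), (4,Bob)}
A1: add {(2,Alice), (3,Alice)}.
(2,Alice) ∈ A1 ⇒ Alice forces the target.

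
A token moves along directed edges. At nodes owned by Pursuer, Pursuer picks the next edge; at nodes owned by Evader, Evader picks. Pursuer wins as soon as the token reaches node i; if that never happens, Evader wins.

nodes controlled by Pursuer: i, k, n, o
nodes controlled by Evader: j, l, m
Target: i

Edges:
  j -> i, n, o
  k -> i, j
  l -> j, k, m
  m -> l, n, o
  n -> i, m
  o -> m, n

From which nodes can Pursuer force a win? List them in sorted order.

i, j, k, n, o

A0 = {i}
A1: add {k, n} — k (Pursuer) has k→i; n (Pursuer) has n→i.
A2: add {o} — o (Pursuer) has o→n.
A3: add {j} — j (Evader): all of {i, n, o} already in.
A4 = A3; e.g. l (Evader) can still go to m. Fixed point.
Pursuer's winning region = {i, j, k, n, o}.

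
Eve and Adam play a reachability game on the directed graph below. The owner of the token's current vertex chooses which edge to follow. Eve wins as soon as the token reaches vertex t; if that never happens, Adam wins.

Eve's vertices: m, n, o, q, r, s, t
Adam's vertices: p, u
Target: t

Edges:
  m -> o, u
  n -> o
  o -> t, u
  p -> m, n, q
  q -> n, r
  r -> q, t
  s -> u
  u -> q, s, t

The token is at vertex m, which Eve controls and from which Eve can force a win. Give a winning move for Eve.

A0 = {t}
A1: add {o, r} — o (Eve) has o→t; r (Eve) has r→t.
A2: add {m, n, q} — m (Eve) has m→o; n (Eve) has n→o; q (Eve) has q→r.
A3: add {p} — p (Adam): all of {m, n, q} already in.
A4 = A3; e.g. s (Eve) has no edge into A3. Fixed point.
From m, successor o is in the attractor (rank 1); the other successor u is not.

o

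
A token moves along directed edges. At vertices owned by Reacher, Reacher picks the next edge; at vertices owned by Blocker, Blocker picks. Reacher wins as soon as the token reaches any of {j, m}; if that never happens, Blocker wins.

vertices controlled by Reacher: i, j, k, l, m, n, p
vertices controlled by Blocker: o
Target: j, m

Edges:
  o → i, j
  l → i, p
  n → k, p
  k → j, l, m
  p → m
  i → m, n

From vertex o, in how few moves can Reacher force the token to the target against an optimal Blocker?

A0 = {j, m}
A1: add {i, k, p} — i (Reacher) has i→m; k (Reacher) has k→j; p (Reacher) has p→m.
A2: add {l, n, o} — l (Reacher) has l→i; n (Reacher) has n→k; o (Blocker): all of {i, j} already in.
A2 = all vertices. Fixed point.
o enters the attractor at level 2, so Reacher can force the target in 2 moves from there.

2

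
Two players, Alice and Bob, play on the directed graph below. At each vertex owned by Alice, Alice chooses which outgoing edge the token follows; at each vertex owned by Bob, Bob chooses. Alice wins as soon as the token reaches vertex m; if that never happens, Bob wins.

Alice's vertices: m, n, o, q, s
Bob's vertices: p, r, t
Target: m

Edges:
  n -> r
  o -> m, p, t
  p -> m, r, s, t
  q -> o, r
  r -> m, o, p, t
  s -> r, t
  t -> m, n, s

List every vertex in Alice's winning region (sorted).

m, o, q

A0 = {m}
A1: add {o} — o (Alice) has o→m.
A2: add {q} — q (Alice) has q→o.
A3 = A2; e.g. n (Alice) has no edge into A2. Fixed point.
Alice's winning region = {m, o, q}.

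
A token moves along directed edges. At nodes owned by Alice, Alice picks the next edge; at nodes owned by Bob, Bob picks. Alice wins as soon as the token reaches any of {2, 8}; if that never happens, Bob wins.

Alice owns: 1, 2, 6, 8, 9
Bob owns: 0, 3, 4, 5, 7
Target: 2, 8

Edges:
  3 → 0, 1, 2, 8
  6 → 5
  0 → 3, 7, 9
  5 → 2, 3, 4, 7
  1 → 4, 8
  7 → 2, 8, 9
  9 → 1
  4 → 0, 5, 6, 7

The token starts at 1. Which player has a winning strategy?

Alice

A0 = {2, 8}
A1: add {1} — 1 (Alice) has 1→8.
1 ∈ A1, so Alice can force the target.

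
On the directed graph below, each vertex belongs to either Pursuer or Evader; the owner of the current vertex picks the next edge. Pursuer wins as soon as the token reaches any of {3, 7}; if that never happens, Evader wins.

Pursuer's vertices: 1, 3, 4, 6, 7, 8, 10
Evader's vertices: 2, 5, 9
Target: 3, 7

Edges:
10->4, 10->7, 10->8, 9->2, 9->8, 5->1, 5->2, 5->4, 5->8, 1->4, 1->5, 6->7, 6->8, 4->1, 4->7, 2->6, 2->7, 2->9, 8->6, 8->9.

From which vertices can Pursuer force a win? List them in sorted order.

A0 = {3, 7}
A1: add {4, 6, 10} — 4 (Pursuer) has 4→7; 6 (Pursuer) has 6→7; 10 (Pursuer) has 10→7.
A2: add {1, 8} — 1 (Pursuer) has 1→4; 8 (Pursuer) has 8→6.
A3 = A2; e.g. 2 (Evader) can still go to 9. Fixed point.
Pursuer's winning region = {1, 3, 4, 6, 7, 8, 10}.

1, 3, 4, 6, 7, 8, 10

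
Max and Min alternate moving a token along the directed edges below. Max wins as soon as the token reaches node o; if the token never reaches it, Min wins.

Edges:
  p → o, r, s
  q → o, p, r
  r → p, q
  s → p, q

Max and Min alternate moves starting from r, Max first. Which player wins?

Track states (vertex, player-to-move).
A0 = {(o,Max), (o,Min)}
A1: add {(p,Max), (q,Max)}.
A2: add {(r,Min), (s,Min)}.
A3 = A2; e.g. (p,Min) stays out. (r,Max) never enters ⇒ Min avoids the target.

Min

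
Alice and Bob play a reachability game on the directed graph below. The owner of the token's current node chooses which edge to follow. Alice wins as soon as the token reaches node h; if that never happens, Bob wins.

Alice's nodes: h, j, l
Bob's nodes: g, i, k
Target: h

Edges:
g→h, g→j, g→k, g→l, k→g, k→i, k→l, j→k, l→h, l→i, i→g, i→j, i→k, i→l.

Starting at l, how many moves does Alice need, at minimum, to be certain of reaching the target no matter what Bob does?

1

A0 = {h}
A1: add {l} — l (Alice) has l→h.
A2 = A1; e.g. g (Bob) can still go to j. Fixed point.
l enters the attractor at level 1, so Alice can force the target in 1 move from there.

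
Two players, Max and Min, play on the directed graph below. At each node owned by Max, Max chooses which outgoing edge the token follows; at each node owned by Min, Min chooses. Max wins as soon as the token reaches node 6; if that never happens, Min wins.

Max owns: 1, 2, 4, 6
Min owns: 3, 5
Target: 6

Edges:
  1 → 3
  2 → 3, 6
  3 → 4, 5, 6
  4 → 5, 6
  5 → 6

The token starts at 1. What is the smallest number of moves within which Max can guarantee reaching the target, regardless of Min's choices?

3

A0 = {6}
A1: add {2, 4, 5} — 2 (Max) has 2→6; 4 (Max) has 4→6; 5 (Min): all of {6} already in.
A2: add {3} — 3 (Min): all of {4, 5, 6} already in.
A3: add {1} — 1 (Max) has 1→3.
A3 = all vertices. Fixed point.
1 enters the attractor at level 3, so Max can force the target in 3 moves from there.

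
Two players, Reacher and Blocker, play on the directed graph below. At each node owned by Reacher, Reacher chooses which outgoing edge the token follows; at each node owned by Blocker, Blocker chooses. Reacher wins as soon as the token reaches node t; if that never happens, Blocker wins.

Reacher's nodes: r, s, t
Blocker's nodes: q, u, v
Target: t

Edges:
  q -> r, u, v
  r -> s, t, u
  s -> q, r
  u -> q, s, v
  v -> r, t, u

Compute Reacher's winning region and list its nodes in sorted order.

r, s, t

A0 = {t}
A1: add {r} — r (Reacher) has r→t.
A2: add {s} — s (Reacher) has s→r.
A3 = A2; e.g. q (Blocker) can still go to u. Fixed point.
Reacher's winning region = {r, s, t}.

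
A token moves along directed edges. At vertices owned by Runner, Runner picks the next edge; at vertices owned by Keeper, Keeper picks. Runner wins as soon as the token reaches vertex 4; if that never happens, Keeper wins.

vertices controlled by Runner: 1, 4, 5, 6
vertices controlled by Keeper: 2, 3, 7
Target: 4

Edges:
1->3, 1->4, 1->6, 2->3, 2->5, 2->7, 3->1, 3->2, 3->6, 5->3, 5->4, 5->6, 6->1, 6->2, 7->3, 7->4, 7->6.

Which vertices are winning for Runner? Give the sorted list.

1, 4, 5, 6

A0 = {4}
A1: add {1, 5} — 1 (Runner) has 1→4; 5 (Runner) has 5→4.
A2: add {6} — 6 (Runner) has 6→1.
A3 = A2; e.g. 2 (Keeper) can still go to 3. Fixed point.
Runner's winning region = {1, 4, 5, 6}.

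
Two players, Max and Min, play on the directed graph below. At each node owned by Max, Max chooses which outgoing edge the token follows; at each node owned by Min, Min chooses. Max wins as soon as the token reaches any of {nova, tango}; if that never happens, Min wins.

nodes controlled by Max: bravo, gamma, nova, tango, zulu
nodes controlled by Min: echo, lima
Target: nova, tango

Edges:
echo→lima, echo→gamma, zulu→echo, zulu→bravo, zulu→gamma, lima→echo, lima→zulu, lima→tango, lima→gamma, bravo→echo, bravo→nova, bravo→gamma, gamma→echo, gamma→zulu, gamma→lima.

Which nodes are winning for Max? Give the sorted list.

A0 = {nova, tango}
A1: add {bravo} — bravo (Max) has bravo→nova.
A2: add {zulu} — zulu (Max) has zulu→bravo.
A3: add {gamma} — gamma (Max) has gamma→zulu.
A4 = A3; e.g. echo (Min) can still go to lima. Fixed point.
Max's winning region = {bravo, gamma, nova, tango, zulu}.

bravo, gamma, nova, tango, zulu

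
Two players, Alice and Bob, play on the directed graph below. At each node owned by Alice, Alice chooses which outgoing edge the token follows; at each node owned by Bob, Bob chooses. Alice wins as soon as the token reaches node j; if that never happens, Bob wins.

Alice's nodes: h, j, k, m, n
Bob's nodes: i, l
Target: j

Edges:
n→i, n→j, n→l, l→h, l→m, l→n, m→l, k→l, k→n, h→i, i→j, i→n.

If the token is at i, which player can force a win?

A0 = {j}
A1: add {n} — n (Alice) has n→j.
A2: add {i, k} — i (Bob): all of {j, n} already in; k (Alice) has k→n.
i ∈ A2, so Alice can force the target.

Alice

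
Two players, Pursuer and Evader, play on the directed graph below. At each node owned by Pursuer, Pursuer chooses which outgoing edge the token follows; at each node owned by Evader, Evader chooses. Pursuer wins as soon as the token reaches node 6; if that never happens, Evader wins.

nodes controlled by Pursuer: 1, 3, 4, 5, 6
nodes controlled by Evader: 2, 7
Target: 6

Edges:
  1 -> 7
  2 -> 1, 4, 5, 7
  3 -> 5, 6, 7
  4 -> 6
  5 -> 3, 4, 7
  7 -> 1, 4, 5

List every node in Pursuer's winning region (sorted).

3, 4, 5, 6

A0 = {6}
A1: add {3, 4} — 3 (Pursuer) has 3→6; 4 (Pursuer) has 4→6.
A2: add {5} — 5 (Pursuer) has 5→3.
A3 = A2; e.g. 1 (Pursuer) has no edge into A2. Fixed point.
Pursuer's winning region = {3, 4, 5, 6}.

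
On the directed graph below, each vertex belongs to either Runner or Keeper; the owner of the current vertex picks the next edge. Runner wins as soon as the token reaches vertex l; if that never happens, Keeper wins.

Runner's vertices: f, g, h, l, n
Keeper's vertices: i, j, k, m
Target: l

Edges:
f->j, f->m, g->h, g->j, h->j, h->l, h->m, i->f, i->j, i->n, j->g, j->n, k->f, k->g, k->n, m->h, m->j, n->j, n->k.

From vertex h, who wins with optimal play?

A0 = {l}
A1: add {h} — h (Runner) has h→l.
h ∈ A1, so Runner can force the target.

Runner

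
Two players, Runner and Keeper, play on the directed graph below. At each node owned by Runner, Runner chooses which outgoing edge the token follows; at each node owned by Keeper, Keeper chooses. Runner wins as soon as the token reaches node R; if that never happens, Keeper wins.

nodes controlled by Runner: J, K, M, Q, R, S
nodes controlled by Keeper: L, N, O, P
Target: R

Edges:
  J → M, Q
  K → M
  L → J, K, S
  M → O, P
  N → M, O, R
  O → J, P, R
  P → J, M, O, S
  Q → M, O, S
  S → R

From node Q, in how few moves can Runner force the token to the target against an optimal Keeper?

A0 = {R}
A1: add {S} — S (Runner) has S→R.
A2: add {Q} — Q (Runner) has Q→S.
Q enters the attractor at level 2, so Runner can force the target in 2 moves from there.

2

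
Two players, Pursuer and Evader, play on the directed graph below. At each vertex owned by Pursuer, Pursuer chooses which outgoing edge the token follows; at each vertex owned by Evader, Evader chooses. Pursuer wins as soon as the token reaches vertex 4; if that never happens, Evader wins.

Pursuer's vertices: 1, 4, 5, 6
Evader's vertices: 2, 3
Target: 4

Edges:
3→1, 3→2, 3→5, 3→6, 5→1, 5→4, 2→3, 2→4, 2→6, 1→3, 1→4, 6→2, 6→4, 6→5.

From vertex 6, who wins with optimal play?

A0 = {4}
A1: add {1, 5, 6} — 1 (Pursuer) has 1→4; 5 (Pursuer) has 5→4; 6 (Pursuer) has 6→4.
A2 = A1; e.g. 2 (Evader) can still go to 3. Fixed point.
6 ∈ A1, so Pursuer can force the target.

Pursuer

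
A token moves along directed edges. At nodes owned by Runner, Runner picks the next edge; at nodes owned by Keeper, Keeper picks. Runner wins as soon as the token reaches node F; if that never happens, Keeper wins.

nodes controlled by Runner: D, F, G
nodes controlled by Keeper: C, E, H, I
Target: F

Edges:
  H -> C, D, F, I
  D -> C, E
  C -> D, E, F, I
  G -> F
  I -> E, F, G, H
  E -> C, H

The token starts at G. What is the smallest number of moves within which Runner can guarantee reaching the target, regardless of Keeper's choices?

A0 = {F}
A1: add {G} — G (Runner) has G→F.
A2 = A1; e.g. C (Keeper) can still go to D. Fixed point.
G enters the attractor at level 1, so Runner can force the target in 1 move from there.

1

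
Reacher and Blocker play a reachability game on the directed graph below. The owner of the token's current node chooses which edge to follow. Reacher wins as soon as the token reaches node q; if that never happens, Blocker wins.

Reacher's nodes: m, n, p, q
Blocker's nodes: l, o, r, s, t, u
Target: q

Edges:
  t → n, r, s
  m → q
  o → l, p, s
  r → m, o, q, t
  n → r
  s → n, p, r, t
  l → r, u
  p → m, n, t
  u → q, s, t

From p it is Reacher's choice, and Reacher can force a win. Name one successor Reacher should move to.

A0 = {q}
A1: add {m} — m (Reacher) has m→q.
A2: add {p} — p (Reacher) has p→m.
A3 = A2; e.g. l (Blocker) can still go to r. Fixed point.
From p, successor m is in the attractor (rank 1); the other successors n, t are not.

m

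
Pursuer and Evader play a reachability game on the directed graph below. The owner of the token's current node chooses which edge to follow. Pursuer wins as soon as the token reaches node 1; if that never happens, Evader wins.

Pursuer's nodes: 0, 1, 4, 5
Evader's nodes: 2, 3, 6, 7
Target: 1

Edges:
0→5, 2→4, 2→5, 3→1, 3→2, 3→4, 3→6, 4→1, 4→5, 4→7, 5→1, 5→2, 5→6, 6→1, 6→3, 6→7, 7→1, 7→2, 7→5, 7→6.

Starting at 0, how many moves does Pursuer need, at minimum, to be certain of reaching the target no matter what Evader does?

A0 = {1}
A1: add {4, 5} — 4 (Pursuer) has 4→1; 5 (Pursuer) has 5→1.
A2: add {0, 2} — 0 (Pursuer) has 0→5; 2 (Evader): all of {4, 5} already in.
A3 = A2; e.g. 3 (Evader) can still go to 6. Fixed point.
0 enters the attractor at level 2, so Pursuer can force the target in 2 moves from there.

2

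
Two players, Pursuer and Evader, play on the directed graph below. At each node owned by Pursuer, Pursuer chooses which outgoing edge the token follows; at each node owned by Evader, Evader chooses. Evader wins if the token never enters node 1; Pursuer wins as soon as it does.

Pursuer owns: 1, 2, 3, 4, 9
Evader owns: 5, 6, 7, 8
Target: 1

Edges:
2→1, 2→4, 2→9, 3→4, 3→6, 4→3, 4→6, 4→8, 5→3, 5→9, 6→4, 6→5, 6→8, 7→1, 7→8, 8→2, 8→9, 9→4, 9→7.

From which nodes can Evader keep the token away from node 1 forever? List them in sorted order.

A0 = {1}
A1: add {2} — 2 (Pursuer) has 2→1.
A2 = A1; e.g. 3 (Pursuer) has no edge into A1. Fixed point.
Pursuer's attractor = {1, 2}; Evader avoids the target exactly from the complement.

3, 4, 5, 6, 7, 8, 9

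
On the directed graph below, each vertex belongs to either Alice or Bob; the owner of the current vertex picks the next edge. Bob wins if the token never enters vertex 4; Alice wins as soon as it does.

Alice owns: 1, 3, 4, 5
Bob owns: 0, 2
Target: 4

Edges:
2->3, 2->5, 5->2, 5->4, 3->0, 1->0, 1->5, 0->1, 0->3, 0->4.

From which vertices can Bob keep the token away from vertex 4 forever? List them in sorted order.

0, 2, 3

A0 = {4}
A1: add {5} — 5 (Alice) has 5→4.
A2: add {1} — 1 (Alice) has 1→5.
A3 = A2; e.g. 0 (Bob) can still go to 3. Fixed point.
Alice's attractor = {1, 4, 5}; Bob avoids the target exactly from the complement.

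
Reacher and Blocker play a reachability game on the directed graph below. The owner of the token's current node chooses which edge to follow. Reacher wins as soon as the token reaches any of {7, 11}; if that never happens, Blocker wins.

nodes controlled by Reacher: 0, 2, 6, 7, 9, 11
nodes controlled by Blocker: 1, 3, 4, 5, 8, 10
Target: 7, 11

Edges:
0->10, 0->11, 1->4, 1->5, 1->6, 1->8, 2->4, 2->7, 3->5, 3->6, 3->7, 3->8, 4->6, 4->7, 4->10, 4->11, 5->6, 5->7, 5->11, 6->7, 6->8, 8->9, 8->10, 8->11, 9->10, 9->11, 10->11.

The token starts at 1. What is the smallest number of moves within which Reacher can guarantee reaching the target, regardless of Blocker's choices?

3

A0 = {7, 11}
A1: add {0, 2, 6, 9, 10} — 0 (Reacher) has 0→11; 2 (Reacher) has 2→7; 6 (Reacher) has 6→7; 9 (Reacher) has 9→11; 10 (Blocker): all of {11} already in.
A2: add {4, 5, 8} — 4 (Blocker): all of {6, 7, 10, 11} already in; 5 (Blocker): all of {6, 7, 11} already in; 8 (Blocker): all of {9, 10, 11} already in.
A3: add {1, 3} — 1 (Blocker): all of {4, 5, 6, 8} already in; 3 (Blocker): all of {5, 6, 7, 8} already in.
A3 = all vertices. Fixed point.
1 enters the attractor at level 3, so Reacher can force the target in 3 moves from there.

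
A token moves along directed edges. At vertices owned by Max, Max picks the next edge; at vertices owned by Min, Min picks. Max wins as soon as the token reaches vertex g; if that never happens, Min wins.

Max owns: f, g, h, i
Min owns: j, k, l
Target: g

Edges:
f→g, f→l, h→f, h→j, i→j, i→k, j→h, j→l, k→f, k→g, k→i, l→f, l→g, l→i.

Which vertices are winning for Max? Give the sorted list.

f, g, h

A0 = {g}
A1: add {f} — f (Max) has f→g.
A2: add {h} — h (Max) has h→f.
A3 = A2; e.g. i (Max) has no edge into A2. Fixed point.
Max's winning region = {f, g, h}.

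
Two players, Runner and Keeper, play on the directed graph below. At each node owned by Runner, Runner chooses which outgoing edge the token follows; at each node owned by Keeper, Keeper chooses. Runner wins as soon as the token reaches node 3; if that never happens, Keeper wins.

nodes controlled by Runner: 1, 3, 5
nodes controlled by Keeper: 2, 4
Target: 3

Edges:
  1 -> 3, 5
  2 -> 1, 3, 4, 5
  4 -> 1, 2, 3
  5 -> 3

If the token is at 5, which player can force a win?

Runner

A0 = {3}
A1: add {1, 5} — 1 (Runner) has 1→3; 5 (Runner) has 5→3.
A2 = A1; e.g. 2 (Keeper) can still go to 4. Fixed point.
5 ∈ A1, so Runner can force the target.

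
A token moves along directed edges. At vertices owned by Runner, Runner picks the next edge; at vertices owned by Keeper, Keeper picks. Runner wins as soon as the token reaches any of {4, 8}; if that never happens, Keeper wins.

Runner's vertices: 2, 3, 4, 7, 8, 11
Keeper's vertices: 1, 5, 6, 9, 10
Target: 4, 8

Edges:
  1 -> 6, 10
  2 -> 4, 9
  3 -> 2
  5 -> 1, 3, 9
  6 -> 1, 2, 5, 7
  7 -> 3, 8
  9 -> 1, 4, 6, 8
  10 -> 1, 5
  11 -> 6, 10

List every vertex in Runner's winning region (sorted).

2, 3, 4, 7, 8

A0 = {4, 8}
A1: add {2, 7} — 2 (Runner) has 2→4; 7 (Runner) has 7→8.
A2: add {3} — 3 (Runner) has 3→2.
A3 = A2; e.g. 1 (Keeper) can still go to 6. Fixed point.
Runner's winning region = {2, 3, 4, 7, 8}.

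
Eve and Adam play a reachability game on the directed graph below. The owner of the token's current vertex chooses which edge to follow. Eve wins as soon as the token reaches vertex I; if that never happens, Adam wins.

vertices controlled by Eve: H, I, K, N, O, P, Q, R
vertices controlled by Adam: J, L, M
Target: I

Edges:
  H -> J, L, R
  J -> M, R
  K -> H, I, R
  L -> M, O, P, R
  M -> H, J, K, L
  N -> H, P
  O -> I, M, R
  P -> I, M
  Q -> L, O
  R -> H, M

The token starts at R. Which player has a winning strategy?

A0 = {I}
A1: add {K, O, P} — K (Eve) has K→I; O (Eve) has O→I; P (Eve) has P→I.
A2: add {N, Q} — N (Eve) has N→P; Q (Eve) has Q→O.
A3 = A2; e.g. H (Eve) has no edge into A2. Fixed point.
R never enters the attractor, so Adam can avoid the target forever.

Adam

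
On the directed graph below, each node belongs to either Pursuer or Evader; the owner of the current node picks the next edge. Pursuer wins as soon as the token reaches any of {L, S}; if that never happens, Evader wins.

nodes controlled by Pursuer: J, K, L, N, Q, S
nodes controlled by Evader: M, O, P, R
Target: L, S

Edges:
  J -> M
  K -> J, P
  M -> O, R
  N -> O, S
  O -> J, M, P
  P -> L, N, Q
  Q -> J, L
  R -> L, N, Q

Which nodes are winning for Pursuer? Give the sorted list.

K, L, N, P, Q, R, S

A0 = {L, S}
A1: add {N, Q} — N (Pursuer) has N→S; Q (Pursuer) has Q→L.
A2: add {P, R} — P (Evader): all of {L, N, Q} already in; R (Evader): all of {L, N, Q} already in.
A3: add {K} — K (Pursuer) has K→P.
A4 = A3; e.g. J (Pursuer) has no edge into A3. Fixed point.
Pursuer's winning region = {K, L, N, P, Q, R, S}.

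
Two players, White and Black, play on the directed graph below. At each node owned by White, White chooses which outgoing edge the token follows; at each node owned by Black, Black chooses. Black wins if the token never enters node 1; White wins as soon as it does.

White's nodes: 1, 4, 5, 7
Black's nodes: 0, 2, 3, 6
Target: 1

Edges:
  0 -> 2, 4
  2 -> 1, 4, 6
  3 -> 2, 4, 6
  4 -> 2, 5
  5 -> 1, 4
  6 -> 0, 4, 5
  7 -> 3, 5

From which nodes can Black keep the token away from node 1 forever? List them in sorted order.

A0 = {1}
A1: add {5} — 5 (White) has 5→1.
A2: add {4, 7} — 4 (White) has 4→5; 7 (White) has 7→5.
A3 = A2; e.g. 0 (Black) can still go to 2. Fixed point.
White's attractor = {1, 4, 5, 7}; Black avoids the target exactly from the complement.

0, 2, 3, 6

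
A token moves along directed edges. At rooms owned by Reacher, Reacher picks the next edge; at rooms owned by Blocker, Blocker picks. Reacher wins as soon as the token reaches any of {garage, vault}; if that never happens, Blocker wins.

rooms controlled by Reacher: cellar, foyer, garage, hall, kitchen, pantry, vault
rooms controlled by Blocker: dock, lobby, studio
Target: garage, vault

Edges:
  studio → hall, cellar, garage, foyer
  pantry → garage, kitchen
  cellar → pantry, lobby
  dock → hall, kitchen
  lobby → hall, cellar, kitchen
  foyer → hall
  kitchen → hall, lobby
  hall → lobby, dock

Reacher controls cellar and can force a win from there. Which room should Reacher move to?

A0 = {garage, vault}
A1: add {pantry} — pantry (Reacher) has pantry→garage.
A2: add {cellar} — cellar (Reacher) has cellar→pantry.
A3 = A2; e.g. hall (Reacher) has no edge into A2. Fixed point.
From cellar, successor pantry is in the attractor (rank 1); the other successor lobby is not.

pantry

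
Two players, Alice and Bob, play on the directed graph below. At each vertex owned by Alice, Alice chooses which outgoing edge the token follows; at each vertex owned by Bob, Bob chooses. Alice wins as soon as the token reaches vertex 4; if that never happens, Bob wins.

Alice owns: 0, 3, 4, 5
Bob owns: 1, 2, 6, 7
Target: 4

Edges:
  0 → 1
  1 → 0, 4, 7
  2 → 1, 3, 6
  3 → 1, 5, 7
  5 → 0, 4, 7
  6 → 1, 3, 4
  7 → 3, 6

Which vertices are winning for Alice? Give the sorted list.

A0 = {4}
A1: add {5} — 5 (Alice) has 5→4.
A2: add {3} — 3 (Alice) has 3→5.
A3 = A2; e.g. 0 (Alice) has no edge into A2. Fixed point.
Alice's winning region = {3, 4, 5}.

3, 4, 5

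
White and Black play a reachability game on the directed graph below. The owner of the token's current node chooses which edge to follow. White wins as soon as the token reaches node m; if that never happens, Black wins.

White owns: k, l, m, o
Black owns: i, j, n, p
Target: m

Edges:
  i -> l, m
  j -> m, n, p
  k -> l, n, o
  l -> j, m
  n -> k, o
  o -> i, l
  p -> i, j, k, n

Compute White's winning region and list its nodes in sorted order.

A0 = {m}
A1: add {l} — l (White) has l→m.
A2: add {i, k, o} — i (Black): all of {l, m} already in; k (White) has k→l; o (White) has o→l.
A3: add {n} — n (Black): all of {k, o} already in.
A4 = A3; e.g. j (Black) can still go to p. Fixed point.
White's winning region = {i, k, l, m, n, o}.

i, k, l, m, n, o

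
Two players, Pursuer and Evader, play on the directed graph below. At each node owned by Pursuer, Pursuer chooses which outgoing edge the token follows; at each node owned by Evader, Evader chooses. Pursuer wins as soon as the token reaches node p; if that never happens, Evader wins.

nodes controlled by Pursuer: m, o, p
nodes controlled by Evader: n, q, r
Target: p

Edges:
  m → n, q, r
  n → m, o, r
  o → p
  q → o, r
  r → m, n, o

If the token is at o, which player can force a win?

Pursuer

A0 = {p}
A1: add {o} — o (Pursuer) has o→p.
A2 = A1; e.g. m (Pursuer) has no edge into A1. Fixed point.
o ∈ A1, so Pursuer can force the target.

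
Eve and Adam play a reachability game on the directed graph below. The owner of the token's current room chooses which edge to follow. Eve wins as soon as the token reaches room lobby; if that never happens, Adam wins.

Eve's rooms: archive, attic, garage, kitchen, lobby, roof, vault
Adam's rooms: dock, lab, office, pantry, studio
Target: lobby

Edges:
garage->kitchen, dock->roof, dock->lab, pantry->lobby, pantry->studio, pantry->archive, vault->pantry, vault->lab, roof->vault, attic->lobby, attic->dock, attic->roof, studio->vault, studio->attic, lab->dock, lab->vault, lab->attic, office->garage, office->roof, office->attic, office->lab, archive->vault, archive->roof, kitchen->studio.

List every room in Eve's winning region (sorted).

A0 = {lobby}
A1: add {attic} — attic (Eve) has attic→lobby.
A2 = A1; e.g. garage (Eve) has no edge into A1. Fixed point.
Eve's winning region = {attic, lobby}.

attic, lobby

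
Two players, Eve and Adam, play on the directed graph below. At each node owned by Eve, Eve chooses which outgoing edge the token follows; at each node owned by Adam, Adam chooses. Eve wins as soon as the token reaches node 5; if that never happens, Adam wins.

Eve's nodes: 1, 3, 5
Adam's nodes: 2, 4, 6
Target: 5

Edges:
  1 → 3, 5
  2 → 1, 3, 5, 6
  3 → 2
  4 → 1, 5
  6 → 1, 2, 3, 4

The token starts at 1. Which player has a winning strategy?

Eve

A0 = {5}
A1: add {1} — 1 (Eve) has 1→5.
1 ∈ A1, so Eve can force the target.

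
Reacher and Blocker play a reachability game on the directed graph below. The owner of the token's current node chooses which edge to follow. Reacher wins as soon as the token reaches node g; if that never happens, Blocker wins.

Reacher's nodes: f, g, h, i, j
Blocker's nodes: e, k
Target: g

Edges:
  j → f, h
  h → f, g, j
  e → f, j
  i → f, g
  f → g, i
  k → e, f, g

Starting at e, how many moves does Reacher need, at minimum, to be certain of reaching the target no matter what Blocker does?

A0 = {g}
A1: add {f, h, i} — f (Reacher) has f→g; h (Reacher) has h→g; i (Reacher) has i→g.
A2: add {j} — j (Reacher) has j→f.
A3: add {e} — e (Blocker): all of {f, j} already in.
e enters the attractor at level 3, so Reacher can force the target in 3 moves from there.

3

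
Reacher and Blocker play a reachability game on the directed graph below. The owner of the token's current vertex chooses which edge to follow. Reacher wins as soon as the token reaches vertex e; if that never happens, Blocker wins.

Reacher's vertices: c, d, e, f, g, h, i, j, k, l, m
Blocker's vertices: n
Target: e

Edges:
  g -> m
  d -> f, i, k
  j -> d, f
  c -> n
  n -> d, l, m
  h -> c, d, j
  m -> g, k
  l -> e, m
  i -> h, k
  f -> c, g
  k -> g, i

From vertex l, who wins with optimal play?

A0 = {e}
A1: add {l} — l (Reacher) has l→e.
A2 = A1; e.g. c (Reacher) has no edge into A1. Fixed point.
l ∈ A1, so Reacher can force the target.

Reacher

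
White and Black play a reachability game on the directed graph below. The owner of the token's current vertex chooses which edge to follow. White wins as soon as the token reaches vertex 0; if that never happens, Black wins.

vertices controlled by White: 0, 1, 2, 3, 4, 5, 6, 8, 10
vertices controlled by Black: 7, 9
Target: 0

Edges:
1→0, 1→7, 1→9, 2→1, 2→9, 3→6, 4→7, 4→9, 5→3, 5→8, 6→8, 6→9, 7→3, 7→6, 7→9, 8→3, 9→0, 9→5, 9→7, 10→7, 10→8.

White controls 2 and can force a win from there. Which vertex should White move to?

1

A0 = {0}
A1: add {1} — 1 (White) has 1→0.
A2: add {2} — 2 (White) has 2→1.
A3 = A2; e.g. 3 (White) has no edge into A2. Fixed point.
From 2, successor 1 is in the attractor (rank 1); the other successor 9 is not.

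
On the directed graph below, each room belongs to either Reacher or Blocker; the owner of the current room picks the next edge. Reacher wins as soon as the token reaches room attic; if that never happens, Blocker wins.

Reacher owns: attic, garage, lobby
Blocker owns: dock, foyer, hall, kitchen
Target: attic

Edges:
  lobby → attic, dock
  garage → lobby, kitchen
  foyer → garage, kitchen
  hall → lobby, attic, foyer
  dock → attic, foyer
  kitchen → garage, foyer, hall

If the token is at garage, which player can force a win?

A0 = {attic}
A1: add {lobby} — lobby (Reacher) has lobby→attic.
A2: add {garage} — garage (Reacher) has garage→lobby.
A3 = A2; e.g. foyer (Blocker) can still go to kitchen. Fixed point.
garage ∈ A2, so Reacher can force the target.

Reacher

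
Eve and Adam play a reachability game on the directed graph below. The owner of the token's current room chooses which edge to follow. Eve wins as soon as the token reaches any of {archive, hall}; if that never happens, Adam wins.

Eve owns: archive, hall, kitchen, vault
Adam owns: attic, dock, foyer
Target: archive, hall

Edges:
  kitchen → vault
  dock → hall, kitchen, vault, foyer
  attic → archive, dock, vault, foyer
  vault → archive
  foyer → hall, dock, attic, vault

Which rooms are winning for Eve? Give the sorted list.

A0 = {archive, hall}
A1: add {vault} — vault (Eve) has vault→archive.
A2: add {kitchen} — kitchen (Eve) has kitchen→vault.
A3 = A2; e.g. dock (Adam) can still go to foyer. Fixed point.
Eve's winning region = {archive, hall, kitchen, vault}.

archive, hall, kitchen, vault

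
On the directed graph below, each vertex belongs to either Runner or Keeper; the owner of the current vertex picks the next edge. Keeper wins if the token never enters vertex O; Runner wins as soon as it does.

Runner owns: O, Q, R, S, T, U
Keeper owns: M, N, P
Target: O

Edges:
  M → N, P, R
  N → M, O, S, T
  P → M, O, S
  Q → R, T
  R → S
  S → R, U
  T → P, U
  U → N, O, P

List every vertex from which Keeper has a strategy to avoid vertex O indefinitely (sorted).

A0 = {O}
A1: add {U} — U (Runner) has U→O.
A2: add {S, T} — S (Runner) has S→U; T (Runner) has T→U.
A3: add {Q, R} — Q (Runner) has Q→T; R (Runner) has R→S.
A4 = A3; e.g. M (Keeper) can still go to N. Fixed point.
Runner's attractor = {O, Q, R, S, T, U}; Keeper avoids the target exactly from the complement.

M, N, P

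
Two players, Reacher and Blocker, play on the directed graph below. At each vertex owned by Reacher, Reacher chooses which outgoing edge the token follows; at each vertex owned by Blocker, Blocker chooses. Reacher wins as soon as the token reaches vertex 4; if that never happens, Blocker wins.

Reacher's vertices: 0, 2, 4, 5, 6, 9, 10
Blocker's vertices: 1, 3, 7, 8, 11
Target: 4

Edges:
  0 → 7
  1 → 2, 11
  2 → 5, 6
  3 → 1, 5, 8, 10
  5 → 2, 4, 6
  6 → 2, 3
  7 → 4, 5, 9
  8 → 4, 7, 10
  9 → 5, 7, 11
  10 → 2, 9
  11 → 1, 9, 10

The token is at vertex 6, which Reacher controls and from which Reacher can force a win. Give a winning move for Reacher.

2

A0 = {4}
A1: add {5} — 5 (Reacher) has 5→4.
A2: add {2, 9} — 2 (Reacher) has 2→5; 9 (Reacher) has 9→5.
A3: add {6, 7, 10} — 6 (Reacher) has 6→2; 7 (Blocker): all of {4, 5, 9} already in; 10 (Reacher) has 10→2.
A4: add {0, 8} — 0 (Reacher) has 0→7; 8 (Blocker): all of {4, 7, 10} already in.
A5 = A4; e.g. 1 (Blocker) can still go to 11. Fixed point.
From 6, successor 2 is in the attractor (rank 2); the other successor 3 is not.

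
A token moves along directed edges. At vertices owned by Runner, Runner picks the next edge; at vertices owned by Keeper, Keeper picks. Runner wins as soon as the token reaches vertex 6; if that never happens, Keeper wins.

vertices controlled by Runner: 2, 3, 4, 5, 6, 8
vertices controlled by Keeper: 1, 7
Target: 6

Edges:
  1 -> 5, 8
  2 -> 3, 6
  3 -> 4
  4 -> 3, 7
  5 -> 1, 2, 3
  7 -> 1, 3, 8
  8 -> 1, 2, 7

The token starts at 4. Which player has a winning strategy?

Keeper

A0 = {6}
A1: add {2} — 2 (Runner) has 2→6.
A2: add {5, 8} — 5 (Runner) has 5→2; 8 (Runner) has 8→2.
A3: add {1} — 1 (Keeper): all of {5, 8} already in.
A4 = A3; e.g. 3 (Runner) has no edge into A3. Fixed point.
4 never enters the attractor, so Keeper can avoid the target forever.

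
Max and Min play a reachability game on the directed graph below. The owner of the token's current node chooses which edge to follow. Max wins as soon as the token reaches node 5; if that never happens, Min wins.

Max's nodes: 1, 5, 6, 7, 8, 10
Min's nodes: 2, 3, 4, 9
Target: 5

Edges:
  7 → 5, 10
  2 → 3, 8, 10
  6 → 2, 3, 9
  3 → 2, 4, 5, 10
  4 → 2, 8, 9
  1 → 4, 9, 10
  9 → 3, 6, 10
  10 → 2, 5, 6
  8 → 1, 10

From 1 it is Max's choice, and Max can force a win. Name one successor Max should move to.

10

A0 = {5}
A1: add {7, 10} — 7 (Max) has 7→5; 10 (Max) has 10→5.
A2: add {1, 8} — 1 (Max) has 1→10; 8 (Max) has 8→10.
A3 = A2; e.g. 2 (Min) can still go to 3. Fixed point.
From 1, successor 10 is in the attractor (rank 1); the other successors 4, 9 are not.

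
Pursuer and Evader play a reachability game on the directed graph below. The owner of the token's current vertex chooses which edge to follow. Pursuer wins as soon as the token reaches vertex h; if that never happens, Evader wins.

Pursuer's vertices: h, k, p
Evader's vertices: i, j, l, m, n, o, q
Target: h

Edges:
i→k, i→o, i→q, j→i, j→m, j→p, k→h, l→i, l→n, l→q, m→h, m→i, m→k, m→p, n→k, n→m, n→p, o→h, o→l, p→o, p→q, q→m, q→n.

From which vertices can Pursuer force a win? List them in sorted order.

A0 = {h}
A1: add {k} — k (Pursuer) has k→h.
A2 = A1; e.g. i (Evader) can still go to o. Fixed point.
Pursuer's winning region = {h, k}.

h, k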